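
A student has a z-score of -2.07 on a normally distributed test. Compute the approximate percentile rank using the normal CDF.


CDF(z) = 0.5 * (1 + erf(z/sqrt(2)))
erf(-1.4637) = -0.9615
CDF = 0.0192
Percentile rank = 0.0192 * 100 = 1.92

1.92


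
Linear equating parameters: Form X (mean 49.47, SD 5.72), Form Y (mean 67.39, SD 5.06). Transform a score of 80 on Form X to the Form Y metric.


slope = SD_Y / SD_X = 5.06 / 5.72 ~ 0.8846
intercept = mean_Y - slope * mean_X = 67.39 - (5.06 / 5.72) * 49.47 ~ 23.6281
Y = slope * X + intercept. To avoid rounding drift from the rounded slope/intercept, evaluate the equivalent form Y = mean_Y + SD_Y * (X - mean_X) / SD_X at full precision:
Y = 67.39 + 5.06 * (80 - 49.47) / 5.72
Y = 67.39 + 5.06 * 30.53 / 5.72
Y = 67.39 + 154.4818 / 5.72
Y = 67.39 + 27.0073
Y = 94.3973

94.3973


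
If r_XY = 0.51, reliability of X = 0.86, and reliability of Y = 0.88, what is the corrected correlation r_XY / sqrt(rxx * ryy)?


r_corrected = rxy / sqrt(rxx * ryy)
= 0.51 / sqrt(0.86 * 0.88)
= 0.51 / sqrt(0.7568)
= 0.51 / 0.869943
r_corrected = 0.5862

0.5862


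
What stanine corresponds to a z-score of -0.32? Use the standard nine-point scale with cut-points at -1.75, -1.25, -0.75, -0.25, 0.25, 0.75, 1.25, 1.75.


Stanine boundaries: [-1.75, -1.25, -0.75, -0.25, 0.25, 0.75, 1.25, 1.75]
z = -0.32
Check each boundary:
  z >= -1.75 -> could be stanine 2
  z >= -1.25 -> could be stanine 3
  z >= -0.75 -> could be stanine 4
  z < -0.25
  z < 0.25
  z < 0.75
  z < 1.25
  z < 1.75
Highest qualifying boundary gives stanine = 4

4


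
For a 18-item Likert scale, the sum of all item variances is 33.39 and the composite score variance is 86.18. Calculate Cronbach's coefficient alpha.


alpha = (k/(k-1)) * (1 - sum(si^2)/s_total^2)
= (18/17) * (1 - 33.39/86.18)
alpha = 0.6486

0.6486


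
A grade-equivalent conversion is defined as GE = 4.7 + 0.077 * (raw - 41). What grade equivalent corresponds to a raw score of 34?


raw - median = 34 - 41 = -7
slope * diff = 0.077 * -7 = -0.539
GE = 4.7 + -0.539
GE = 4.161

4.161


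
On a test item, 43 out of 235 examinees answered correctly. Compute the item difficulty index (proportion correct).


Item difficulty p = number correct / total examinees
p = 43 / 235
p = 0.183

0.183


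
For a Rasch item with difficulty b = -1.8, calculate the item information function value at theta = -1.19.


P = 1/(1+exp(-(-1.19--1.8))) = 0.6479
I = P*(1-P) = 0.6479 * 0.3521
I = 0.2281

0.2281


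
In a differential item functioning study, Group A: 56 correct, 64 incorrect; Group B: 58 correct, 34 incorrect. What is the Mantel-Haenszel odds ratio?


Odds_A = 56/64 = 0.875
Odds_B = 58/34 = 1.7059
OR = Odds_A / Odds_B = 0.875 / 1.7059
Exactly, OR = (56 * 34) / (64 * 58) = 1904 / 3712
OR = 0.5129

0.5129


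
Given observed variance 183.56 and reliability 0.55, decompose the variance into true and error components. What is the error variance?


var_true = rxx * var_obs = 0.55 * 183.56 = 100.958
var_error = var_obs - var_true
var_error = 183.56 - 100.958
var_error = 82.602

82.602


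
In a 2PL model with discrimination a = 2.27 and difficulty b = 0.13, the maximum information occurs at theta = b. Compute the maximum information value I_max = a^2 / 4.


For 2PL, max info at theta = b = 0.13
I_max = a^2 / 4 = 2.27^2 / 4
= 5.1529 / 4
I_max = 1.2882

1.2882


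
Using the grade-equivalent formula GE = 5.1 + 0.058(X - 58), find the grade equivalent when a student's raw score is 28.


raw - median = 28 - 58 = -30
slope * diff = 0.058 * -30 = -1.74
GE = 5.1 + -1.74
GE = 3.36

3.36


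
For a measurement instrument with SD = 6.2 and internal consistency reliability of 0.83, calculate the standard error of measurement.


SEM = SD * sqrt(1 - rxx)
SEM = 6.2 * sqrt(1 - 0.83)
SEM = 6.2 * sqrt(0.17) = 6.2 * 0.412311
SEM = 2.5563

2.5563


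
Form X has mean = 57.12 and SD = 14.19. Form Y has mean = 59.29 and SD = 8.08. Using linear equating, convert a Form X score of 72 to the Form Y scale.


slope = SD_Y / SD_X = 8.08 / 14.19 ~ 0.5694
intercept = mean_Y - slope * mean_X = 59.29 - (8.08 / 14.19) * 57.12 ~ 26.765
Y = slope * X + intercept. To avoid rounding drift from the rounded slope/intercept, evaluate the equivalent form Y = mean_Y + SD_Y * (X - mean_X) / SD_X at full precision:
Y = 59.29 + 8.08 * (72 - 57.12) / 14.19
Y = 59.29 + 8.08 * 14.88 / 14.19
Y = 59.29 + 120.2304 / 14.19
Y = 59.29 + 8.4729
Y = 67.7629

67.7629


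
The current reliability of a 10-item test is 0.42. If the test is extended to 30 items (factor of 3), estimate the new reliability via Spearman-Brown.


r_new = (n * rxx) / (1 + (n-1) * rxx)
r_new = (3 * 0.42) / (1 + 2 * 0.42)
r_new = 1.26 / 1.84
r_new = 0.6848

0.6848


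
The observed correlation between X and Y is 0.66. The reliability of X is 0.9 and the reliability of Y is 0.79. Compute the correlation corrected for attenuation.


r_corrected = rxy / sqrt(rxx * ryy)
= 0.66 / sqrt(0.9 * 0.79)
= 0.66 / sqrt(0.711)
= 0.66 / 0.843208
r_corrected = 0.7827

0.7827


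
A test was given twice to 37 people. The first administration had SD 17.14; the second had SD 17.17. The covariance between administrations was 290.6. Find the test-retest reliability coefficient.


r = cov(X,Y) / (SD_X * SD_Y)
r = 290.6 / (17.14 * 17.17)
r = 290.6 / 294.2938
r = 0.9874

0.9874


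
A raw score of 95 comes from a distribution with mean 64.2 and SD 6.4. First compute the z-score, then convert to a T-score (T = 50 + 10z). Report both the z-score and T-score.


z = (X - mean) / SD = (95 - 64.2) / 6.4
z = 30.8 / 6.4
z = 4.8125
T-score = T = 50 + 10z
Carry z at full precision (z = 30.8 / 6.4) into the conversion:
T-score = 50 + 10 * (30.8 / 6.4) = 50 + 308 / 6.4
T-score = 50 + 48.125
T-score = 98.125

98.125


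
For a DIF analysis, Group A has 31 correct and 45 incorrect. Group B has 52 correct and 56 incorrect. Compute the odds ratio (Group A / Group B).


Odds_A = 31/45 = 0.6889
Odds_B = 52/56 = 0.9286
OR = Odds_A / Odds_B = 0.6889 / 0.9286
Exactly, OR = (31 * 56) / (45 * 52) = 1736 / 2340
OR = 0.7419

0.7419


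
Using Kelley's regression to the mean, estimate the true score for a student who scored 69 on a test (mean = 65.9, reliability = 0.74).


T_est = rxx * X + (1 - rxx) * mean
T_est = 0.74 * 69 + 0.26 * 65.9
T_est = 51.06 + 17.134
T_est = 68.194

68.194


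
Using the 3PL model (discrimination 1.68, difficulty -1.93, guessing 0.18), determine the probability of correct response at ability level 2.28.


logit = 1.68*(2.28 - -1.93) = 7.0728
P* = 1/(1 + exp(-7.0728)) = 0.9992
P = 0.18 + (1 - 0.18) * 0.9992
P = 0.9993

0.9993


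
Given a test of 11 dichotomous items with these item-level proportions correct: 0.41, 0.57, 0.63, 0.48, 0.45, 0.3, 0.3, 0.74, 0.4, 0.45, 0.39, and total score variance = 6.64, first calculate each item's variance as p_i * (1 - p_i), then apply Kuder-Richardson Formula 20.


For each item, compute p_i * q_i:
  Item 1: 0.41 * 0.59 = 0.2419
  Item 2: 0.57 * 0.43 = 0.2451
  Item 3: 0.63 * 0.37 = 0.2331
  Item 4: 0.48 * 0.52 = 0.2496
  Item 5: 0.45 * 0.55 = 0.2475
  Item 6: 0.3 * 0.7 = 0.21
  Item 7: 0.3 * 0.7 = 0.21
  Item 8: 0.74 * 0.26 = 0.1924
  Item 9: 0.4 * 0.6 = 0.24
  Item 10: 0.45 * 0.55 = 0.2475
  Item 11: 0.39 * 0.61 = 0.2379
Sum(p_i * q_i) = 0.2419 + 0.2451 + 0.2331 + 0.2496 + 0.2475 + 0.21 + 0.21 + 0.1924 + 0.24 + 0.2475 + 0.2379 = 2.555
KR-20 = (k/(k-1)) * (1 - Sum(p_i*q_i) / Var_total)
= (11/10) * (1 - 2.555/6.64)
= 1.1 * 0.6152
KR-20 = 0.6767

0.6767


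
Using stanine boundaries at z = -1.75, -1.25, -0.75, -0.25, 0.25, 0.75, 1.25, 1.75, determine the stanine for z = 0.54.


Stanine boundaries: [-1.75, -1.25, -0.75, -0.25, 0.25, 0.75, 1.25, 1.75]
z = 0.54
Check each boundary:
  z >= -1.75 -> could be stanine 2
  z >= -1.25 -> could be stanine 3
  z >= -0.75 -> could be stanine 4
  z >= -0.25 -> could be stanine 5
  z >= 0.25 -> could be stanine 6
  z < 0.75
  z < 1.25
  z < 1.75
Highest qualifying boundary gives stanine = 6

6


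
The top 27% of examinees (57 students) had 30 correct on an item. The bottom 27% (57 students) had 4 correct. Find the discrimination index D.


p_upper = 30/57 = 0.5263
p_lower = 4/57 = 0.0702
D = 0.5263 - 0.0702 = 0.4561

0.4561


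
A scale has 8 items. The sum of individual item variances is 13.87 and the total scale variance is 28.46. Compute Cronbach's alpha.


alpha = (k/(k-1)) * (1 - sum(si^2)/s_total^2)
= (8/7) * (1 - 13.87/28.46)
alpha = 0.5859

0.5859


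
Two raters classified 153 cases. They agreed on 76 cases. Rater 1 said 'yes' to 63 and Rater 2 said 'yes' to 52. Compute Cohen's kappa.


P_o = 76/153 = 0.496732
P_e = (63*52 + 90*101) / 23409 = 0.528258
kappa = (P_o - P_e) / (1 - P_e)
kappa = (0.496732 - 0.528258) / (1 - 0.528258)
kappa = -0.0668

-0.0668


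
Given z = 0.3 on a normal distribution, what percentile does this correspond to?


CDF(z) = 0.5 * (1 + erf(z/sqrt(2)))
erf(0.2121) = 0.2358
CDF = 0.6179
Percentile rank = 0.6179 * 100 = 61.79

61.79


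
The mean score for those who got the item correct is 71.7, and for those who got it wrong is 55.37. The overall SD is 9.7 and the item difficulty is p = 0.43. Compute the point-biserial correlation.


q = 1 - p = 0.57
rpb = ((M1 - M0) / SD) * sqrt(p * q)
rpb = ((71.7 - 55.37) / 9.7) * sqrt(0.43 * 0.57)
rpb = 0.8335

0.8335


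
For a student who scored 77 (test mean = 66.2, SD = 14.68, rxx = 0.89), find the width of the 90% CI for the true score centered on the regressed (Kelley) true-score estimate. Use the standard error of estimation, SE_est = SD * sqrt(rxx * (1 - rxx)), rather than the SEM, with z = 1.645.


True score estimate = 0.89*77 + 0.11*66.2 = 75.812
SE_est = SD * sqrt(rxx * (1 - rxx)) = 14.68 * sqrt(0.89 * 0.11) = 14.68 * sqrt(0.0979) = 4.593222
CI = T_est +/- z * SE_est, so width = 2 * z * SE_est = 2 * 1.645 * 4.593222
Width = 15.1117

15.1117


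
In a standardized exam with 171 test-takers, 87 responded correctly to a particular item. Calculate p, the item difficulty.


Item difficulty p = number correct / total examinees
p = 87 / 171
p = 0.5088

0.5088


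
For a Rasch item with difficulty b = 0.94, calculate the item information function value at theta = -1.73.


P = 1/(1+exp(-(-1.73-0.94))) = 0.0648
I = P*(1-P) = 0.0648 * 0.9352
I = 0.0606

0.0606


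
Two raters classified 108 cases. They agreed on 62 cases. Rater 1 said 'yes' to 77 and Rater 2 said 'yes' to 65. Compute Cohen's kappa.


P_o = 62/108 = 0.574074
P_e = (77*65 + 31*43) / 11664 = 0.543381
kappa = (P_o - P_e) / (1 - P_e)
kappa = (0.574074 - 0.543381) / (1 - 0.543381)
kappa = 0.0672

0.0672


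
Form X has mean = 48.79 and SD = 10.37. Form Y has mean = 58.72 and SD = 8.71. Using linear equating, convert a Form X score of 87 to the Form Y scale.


slope = SD_Y / SD_X = 8.71 / 10.37 ~ 0.8399
intercept = mean_Y - slope * mean_X = 58.72 - (8.71 / 10.37) * 48.79 ~ 17.7402
Y = slope * X + intercept. To avoid rounding drift from the rounded slope/intercept, evaluate the equivalent form Y = mean_Y + SD_Y * (X - mean_X) / SD_X at full precision:
Y = 58.72 + 8.71 * (87 - 48.79) / 10.37
Y = 58.72 + 8.71 * 38.21 / 10.37
Y = 58.72 + 332.8091 / 10.37
Y = 58.72 + 32.0935
Y = 90.8135

90.8135


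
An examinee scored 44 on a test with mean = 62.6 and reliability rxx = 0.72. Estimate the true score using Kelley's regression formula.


T_est = rxx * X + (1 - rxx) * mean
T_est = 0.72 * 44 + 0.28 * 62.6
T_est = 31.68 + 17.528
T_est = 49.208

49.208


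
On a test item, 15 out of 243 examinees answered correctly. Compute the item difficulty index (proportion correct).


Item difficulty p = number correct / total examinees
p = 15 / 243
p = 0.0617

0.0617


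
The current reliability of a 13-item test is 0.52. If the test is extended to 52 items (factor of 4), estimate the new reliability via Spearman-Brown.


r_new = (n * rxx) / (1 + (n-1) * rxx)
r_new = (4 * 0.52) / (1 + 3 * 0.52)
r_new = 2.08 / 2.56
r_new = 0.8125

0.8125


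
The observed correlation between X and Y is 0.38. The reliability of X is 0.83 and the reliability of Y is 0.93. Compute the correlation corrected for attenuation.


r_corrected = rxy / sqrt(rxx * ryy)
= 0.38 / sqrt(0.83 * 0.93)
= 0.38 / sqrt(0.7719)
= 0.38 / 0.878578
r_corrected = 0.4325

0.4325


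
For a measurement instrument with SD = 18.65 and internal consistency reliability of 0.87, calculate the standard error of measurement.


SEM = SD * sqrt(1 - rxx)
SEM = 18.65 * sqrt(1 - 0.87)
SEM = 18.65 * sqrt(0.13) = 18.65 * 0.360555
SEM = 6.7244

6.7244


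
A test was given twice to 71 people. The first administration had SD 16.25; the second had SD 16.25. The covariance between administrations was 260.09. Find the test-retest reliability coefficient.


r = cov(X,Y) / (SD_X * SD_Y)
r = 260.09 / (16.25 * 16.25)
r = 260.09 / 264.0625
r = 0.985

0.985


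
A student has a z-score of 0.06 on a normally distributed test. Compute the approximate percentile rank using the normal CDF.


CDF(z) = 0.5 * (1 + erf(z/sqrt(2)))
erf(0.0424) = 0.0478
CDF = 0.5239
Percentile rank = 0.5239 * 100 = 52.39

52.39


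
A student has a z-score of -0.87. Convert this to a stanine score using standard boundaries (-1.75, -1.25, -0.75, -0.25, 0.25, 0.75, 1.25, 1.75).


Stanine boundaries: [-1.75, -1.25, -0.75, -0.25, 0.25, 0.75, 1.25, 1.75]
z = -0.87
Check each boundary:
  z >= -1.75 -> could be stanine 2
  z >= -1.25 -> could be stanine 3
  z < -0.75
  z < -0.25
  z < 0.25
  z < 0.75
  z < 1.25
  z < 1.75
Highest qualifying boundary gives stanine = 3

3


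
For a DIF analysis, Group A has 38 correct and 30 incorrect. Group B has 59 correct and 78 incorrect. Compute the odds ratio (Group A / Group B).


Odds_A = 38/30 = 1.2667
Odds_B = 59/78 = 0.7564
OR = Odds_A / Odds_B = 1.2667 / 0.7564
Exactly, OR = (38 * 78) / (30 * 59) = 2964 / 1770
OR = 1.6746

1.6746


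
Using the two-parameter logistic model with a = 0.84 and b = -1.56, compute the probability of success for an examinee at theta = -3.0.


a*(theta - b) = 0.84 * (-3.0 - -1.56) = -1.2096
exp(--1.2096) = 3.3521
P = 1 / (1 + 3.3521)
P = 0.2298

0.2298


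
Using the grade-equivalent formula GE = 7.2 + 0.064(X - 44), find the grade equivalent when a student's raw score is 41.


raw - median = 41 - 44 = -3
slope * diff = 0.064 * -3 = -0.192
GE = 7.2 + -0.192
GE = 7.008

7.008


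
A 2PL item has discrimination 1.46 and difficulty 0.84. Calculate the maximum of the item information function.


For 2PL, max info at theta = b = 0.84
I_max = a^2 / 4 = 1.46^2 / 4
= 2.1316 / 4
I_max = 0.5329

0.5329


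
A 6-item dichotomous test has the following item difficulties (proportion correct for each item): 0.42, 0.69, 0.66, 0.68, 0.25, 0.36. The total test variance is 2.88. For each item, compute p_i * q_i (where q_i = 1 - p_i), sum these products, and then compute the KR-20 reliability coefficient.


For each item, compute p_i * q_i:
  Item 1: 0.42 * 0.58 = 0.2436
  Item 2: 0.69 * 0.31 = 0.2139
  Item 3: 0.66 * 0.34 = 0.2244
  Item 4: 0.68 * 0.32 = 0.2176
  Item 5: 0.25 * 0.75 = 0.1875
  Item 6: 0.36 * 0.64 = 0.2304
Sum(p_i * q_i) = 0.2436 + 0.2139 + 0.2244 + 0.2176 + 0.1875 + 0.2304 = 1.3174
KR-20 = (k/(k-1)) * (1 - Sum(p_i*q_i) / Var_total)
= (6/5) * (1 - 1.3174/2.88)
= 1.2 * 0.5426
KR-20 = 0.6511

0.6511


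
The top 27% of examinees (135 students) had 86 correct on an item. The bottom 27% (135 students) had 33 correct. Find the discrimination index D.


p_upper = 86/135 = 0.637
p_lower = 33/135 = 0.2444
D = 0.637 - 0.2444 = 0.3926

0.3926


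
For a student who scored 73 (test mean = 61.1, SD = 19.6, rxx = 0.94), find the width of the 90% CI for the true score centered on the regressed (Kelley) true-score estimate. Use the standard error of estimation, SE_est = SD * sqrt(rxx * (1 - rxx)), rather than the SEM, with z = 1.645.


True score estimate = 0.94*73 + 0.06*61.1 = 72.286
SE_est = SD * sqrt(rxx * (1 - rxx)) = 19.6 * sqrt(0.94 * 0.06) = 19.6 * sqrt(0.0564) = 4.654742
CI = T_est +/- z * SE_est, so width = 2 * z * SE_est = 2 * 1.645 * 4.654742
Width = 15.3141

15.3141


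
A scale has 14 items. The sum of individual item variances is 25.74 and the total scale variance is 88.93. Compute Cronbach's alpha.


alpha = (k/(k-1)) * (1 - sum(si^2)/s_total^2)
= (14/13) * (1 - 25.74/88.93)
alpha = 0.7652

0.7652


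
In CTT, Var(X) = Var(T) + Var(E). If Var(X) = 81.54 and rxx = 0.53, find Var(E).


var_true = rxx * var_obs = 0.53 * 81.54 = 43.2162
var_error = var_obs - var_true
var_error = 81.54 - 43.2162
var_error = 38.3238

38.3238


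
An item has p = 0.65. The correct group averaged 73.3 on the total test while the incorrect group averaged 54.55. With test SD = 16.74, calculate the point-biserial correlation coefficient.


q = 1 - p = 0.35
rpb = ((M1 - M0) / SD) * sqrt(p * q)
rpb = ((73.3 - 54.55) / 16.74) * sqrt(0.65 * 0.35)
rpb = 0.5342

0.5342


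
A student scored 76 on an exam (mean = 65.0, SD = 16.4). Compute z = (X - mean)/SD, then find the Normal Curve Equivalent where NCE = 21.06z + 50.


z = (X - mean) / SD = (76 - 65.0) / 16.4
z = 11.0 / 16.4
z = 0.6707
NCE = NCE = 21.06z + 50
Carry z at full precision (z = 11.0 / 16.4) into the conversion:
NCE = 21.06 * (11.0 / 16.4) + 50 = 231.66 / 16.4 + 50
NCE = 14.1256 + 50
NCE = 64.1256

64.1256


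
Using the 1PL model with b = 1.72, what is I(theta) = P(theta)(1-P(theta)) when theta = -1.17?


P = 1/(1+exp(-(-1.17-1.72))) = 0.0527
I = P*(1-P) = 0.0527 * 0.9473
I = 0.0499

0.0499


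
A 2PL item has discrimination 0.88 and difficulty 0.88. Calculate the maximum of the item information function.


For 2PL, max info at theta = b = 0.88
I_max = a^2 / 4 = 0.88^2 / 4
= 0.7744 / 4
I_max = 0.1936

0.1936


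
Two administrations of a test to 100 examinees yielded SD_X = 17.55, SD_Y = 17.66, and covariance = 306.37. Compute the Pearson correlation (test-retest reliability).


r = cov(X,Y) / (SD_X * SD_Y)
r = 306.37 / (17.55 * 17.66)
r = 306.37 / 309.933
r = 0.9885

0.9885


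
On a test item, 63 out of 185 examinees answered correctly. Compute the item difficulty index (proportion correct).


Item difficulty p = number correct / total examinees
p = 63 / 185
p = 0.3405

0.3405


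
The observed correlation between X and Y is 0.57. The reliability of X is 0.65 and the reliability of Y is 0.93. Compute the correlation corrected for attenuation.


r_corrected = rxy / sqrt(rxx * ryy)
= 0.57 / sqrt(0.65 * 0.93)
= 0.57 / sqrt(0.6045)
= 0.57 / 0.777496
r_corrected = 0.7331

0.7331


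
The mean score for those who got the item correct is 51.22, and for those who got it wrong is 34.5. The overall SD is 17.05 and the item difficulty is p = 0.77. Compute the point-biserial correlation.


q = 1 - p = 0.23
rpb = ((M1 - M0) / SD) * sqrt(p * q)
rpb = ((51.22 - 34.5) / 17.05) * sqrt(0.77 * 0.23)
rpb = 0.4127

0.4127


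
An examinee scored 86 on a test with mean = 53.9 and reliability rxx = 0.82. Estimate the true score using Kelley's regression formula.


T_est = rxx * X + (1 - rxx) * mean
T_est = 0.82 * 86 + 0.18 * 53.9
T_est = 70.52 + 9.702
T_est = 80.222

80.222


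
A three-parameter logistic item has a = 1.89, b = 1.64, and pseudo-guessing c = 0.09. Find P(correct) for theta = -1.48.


logit = 1.89*(-1.48 - 1.64) = -5.8968
P* = 1/(1 + exp(--5.8968)) = 0.0027
P = 0.09 + (1 - 0.09) * 0.0027
P = 0.0925

0.0925


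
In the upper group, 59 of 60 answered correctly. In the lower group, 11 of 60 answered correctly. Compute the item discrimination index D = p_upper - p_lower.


p_upper = 59/60 = 0.9833
p_lower = 11/60 = 0.1833
D = 0.9833 - 0.1833 = 0.8

0.8


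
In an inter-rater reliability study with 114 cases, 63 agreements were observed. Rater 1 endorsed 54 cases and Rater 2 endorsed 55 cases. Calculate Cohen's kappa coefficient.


P_o = 63/114 = 0.552632
P_e = (54*55 + 60*59) / 12996 = 0.500923
kappa = (P_o - P_e) / (1 - P_e)
kappa = (0.552632 - 0.500923) / (1 - 0.500923)
kappa = 0.1036

0.1036


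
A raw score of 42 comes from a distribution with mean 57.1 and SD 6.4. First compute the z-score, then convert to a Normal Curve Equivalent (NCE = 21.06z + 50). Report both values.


z = (X - mean) / SD = (42 - 57.1) / 6.4
z = -15.1 / 6.4
z = -2.3594
NCE = NCE = 21.06z + 50
Carry z at full precision (z = -15.1 / 6.4) into the conversion:
NCE = 21.06 * (-15.1 / 6.4) + 50 = -318.006 / 6.4 + 50
NCE = -49.6884 + 50
NCE = 0.3116

0.3116


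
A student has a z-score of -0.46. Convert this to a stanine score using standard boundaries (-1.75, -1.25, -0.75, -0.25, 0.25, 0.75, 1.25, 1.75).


Stanine boundaries: [-1.75, -1.25, -0.75, -0.25, 0.25, 0.75, 1.25, 1.75]
z = -0.46
Check each boundary:
  z >= -1.75 -> could be stanine 2
  z >= -1.25 -> could be stanine 3
  z >= -0.75 -> could be stanine 4
  z < -0.25
  z < 0.25
  z < 0.75
  z < 1.25
  z < 1.75
Highest qualifying boundary gives stanine = 4

4


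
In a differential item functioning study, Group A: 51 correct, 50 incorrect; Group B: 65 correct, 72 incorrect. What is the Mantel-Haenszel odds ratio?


Odds_A = 51/50 = 1.02
Odds_B = 65/72 = 0.9028
OR = Odds_A / Odds_B = 1.02 / 0.9028
Exactly, OR = (51 * 72) / (50 * 65) = 3672 / 3250
OR = 1.1298

1.1298


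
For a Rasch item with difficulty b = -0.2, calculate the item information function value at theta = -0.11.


P = 1/(1+exp(-(-0.11--0.2))) = 0.5225
I = P*(1-P) = 0.5225 * 0.4775
I = 0.2495

0.2495


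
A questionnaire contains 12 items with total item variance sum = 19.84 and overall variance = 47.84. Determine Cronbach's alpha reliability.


alpha = (k/(k-1)) * (1 - sum(si^2)/s_total^2)
= (12/11) * (1 - 19.84/47.84)
alpha = 0.6385

0.6385


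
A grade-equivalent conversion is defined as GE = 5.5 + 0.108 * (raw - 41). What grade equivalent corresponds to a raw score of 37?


raw - median = 37 - 41 = -4
slope * diff = 0.108 * -4 = -0.432
GE = 5.5 + -0.432
GE = 5.068

5.068


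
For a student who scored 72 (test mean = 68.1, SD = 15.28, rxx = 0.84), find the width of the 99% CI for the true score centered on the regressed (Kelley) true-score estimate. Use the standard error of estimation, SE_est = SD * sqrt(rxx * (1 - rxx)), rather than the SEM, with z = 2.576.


True score estimate = 0.84*72 + 0.16*68.1 = 71.376
SE_est = SD * sqrt(rxx * (1 - rxx)) = 15.28 * sqrt(0.84 * 0.16) = 15.28 * sqrt(0.1344) = 5.601741
CI = T_est +/- z * SE_est, so width = 2 * z * SE_est = 2 * 2.576 * 5.601741
Width = 28.8602

28.8602


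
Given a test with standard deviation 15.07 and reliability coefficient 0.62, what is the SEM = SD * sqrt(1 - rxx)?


SEM = SD * sqrt(1 - rxx)
SEM = 15.07 * sqrt(1 - 0.62)
SEM = 15.07 * sqrt(0.38) = 15.07 * 0.616441
SEM = 9.2898

9.2898


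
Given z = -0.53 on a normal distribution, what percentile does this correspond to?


CDF(z) = 0.5 * (1 + erf(z/sqrt(2)))
erf(-0.3748) = -0.4039
CDF = 0.2981
Percentile rank = 0.2981 * 100 = 29.81

29.81


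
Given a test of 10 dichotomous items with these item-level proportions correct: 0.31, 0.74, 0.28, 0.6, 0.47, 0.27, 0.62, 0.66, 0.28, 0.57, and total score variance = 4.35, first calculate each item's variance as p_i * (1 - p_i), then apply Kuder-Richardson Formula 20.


For each item, compute p_i * q_i:
  Item 1: 0.31 * 0.69 = 0.2139
  Item 2: 0.74 * 0.26 = 0.1924
  Item 3: 0.28 * 0.72 = 0.2016
  Item 4: 0.6 * 0.4 = 0.24
  Item 5: 0.47 * 0.53 = 0.2491
  Item 6: 0.27 * 0.73 = 0.1971
  Item 7: 0.62 * 0.38 = 0.2356
  Item 8: 0.66 * 0.34 = 0.2244
  Item 9: 0.28 * 0.72 = 0.2016
  Item 10: 0.57 * 0.43 = 0.2451
Sum(p_i * q_i) = 0.2139 + 0.1924 + 0.2016 + 0.24 + 0.2491 + 0.1971 + 0.2356 + 0.2244 + 0.2016 + 0.2451 = 2.2008
KR-20 = (k/(k-1)) * (1 - Sum(p_i*q_i) / Var_total)
= (10/9) * (1 - 2.2008/4.35)
= 1.1111 * 0.4941
KR-20 = 0.549

0.549


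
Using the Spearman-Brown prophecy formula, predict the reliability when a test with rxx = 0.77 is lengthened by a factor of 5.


r_new = (n * rxx) / (1 + (n-1) * rxx)
r_new = (5 * 0.77) / (1 + 4 * 0.77)
r_new = 3.85 / 4.08
r_new = 0.9436

0.9436


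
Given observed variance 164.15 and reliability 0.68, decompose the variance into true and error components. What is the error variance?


var_true = rxx * var_obs = 0.68 * 164.15 = 111.622
var_error = var_obs - var_true
var_error = 164.15 - 111.622
var_error = 52.528

52.528


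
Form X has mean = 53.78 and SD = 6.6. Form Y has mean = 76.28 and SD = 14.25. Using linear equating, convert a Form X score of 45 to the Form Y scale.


slope = SD_Y / SD_X = 14.25 / 6.6 ~ 2.1591
intercept = mean_Y - slope * mean_X = 76.28 - (14.25 / 6.6) * 53.78 ~ -39.8359
Y = slope * X + intercept. To avoid rounding drift from the rounded slope/intercept, evaluate the equivalent form Y = mean_Y + SD_Y * (X - mean_X) / SD_X at full precision:
Y = 76.28 + 14.25 * (45 - 53.78) / 6.6
Y = 76.28 - 14.25 * 8.78 / 6.6
Y = 76.28 - 125.115 / 6.6
Y = 76.28 - 18.9568
Y = 57.3232

57.3232


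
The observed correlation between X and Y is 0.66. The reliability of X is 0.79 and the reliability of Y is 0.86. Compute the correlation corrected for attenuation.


r_corrected = rxy / sqrt(rxx * ryy)
= 0.66 / sqrt(0.79 * 0.86)
= 0.66 / sqrt(0.6794)
= 0.66 / 0.824257
r_corrected = 0.8007

0.8007


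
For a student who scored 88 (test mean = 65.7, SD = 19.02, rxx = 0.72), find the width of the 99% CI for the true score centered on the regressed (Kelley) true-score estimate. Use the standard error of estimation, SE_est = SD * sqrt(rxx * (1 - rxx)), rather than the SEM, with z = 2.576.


True score estimate = 0.72*88 + 0.28*65.7 = 81.756
SE_est = SD * sqrt(rxx * (1 - rxx)) = 19.02 * sqrt(0.72 * 0.28) = 19.02 * sqrt(0.2016) = 8.539959
CI = T_est +/- z * SE_est, so width = 2 * z * SE_est = 2 * 2.576 * 8.539959
Width = 43.9979

43.9979


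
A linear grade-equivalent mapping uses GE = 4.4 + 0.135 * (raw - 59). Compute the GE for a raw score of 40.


raw - median = 40 - 59 = -19
slope * diff = 0.135 * -19 = -2.565
GE = 4.4 + -2.565
GE = 1.835

1.835


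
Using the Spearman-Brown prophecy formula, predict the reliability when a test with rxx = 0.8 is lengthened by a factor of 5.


r_new = (n * rxx) / (1 + (n-1) * rxx)
r_new = (5 * 0.8) / (1 + 4 * 0.8)
r_new = 4.0 / 4.2
r_new = 0.9524

0.9524


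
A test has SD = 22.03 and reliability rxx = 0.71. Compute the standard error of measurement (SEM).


SEM = SD * sqrt(1 - rxx)
SEM = 22.03 * sqrt(1 - 0.71)
SEM = 22.03 * sqrt(0.29) = 22.03 * 0.538516
SEM = 11.8635

11.8635


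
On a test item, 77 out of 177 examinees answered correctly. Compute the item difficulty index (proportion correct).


Item difficulty p = number correct / total examinees
p = 77 / 177
p = 0.435

0.435


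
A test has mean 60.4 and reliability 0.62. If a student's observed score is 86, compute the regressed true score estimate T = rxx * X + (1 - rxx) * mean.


T_est = rxx * X + (1 - rxx) * mean
T_est = 0.62 * 86 + 0.38 * 60.4
T_est = 53.32 + 22.952
T_est = 76.272

76.272


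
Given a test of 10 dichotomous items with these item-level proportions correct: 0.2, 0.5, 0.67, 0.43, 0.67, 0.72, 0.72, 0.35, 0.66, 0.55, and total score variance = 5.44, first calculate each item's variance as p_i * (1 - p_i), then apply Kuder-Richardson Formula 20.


For each item, compute p_i * q_i:
  Item 1: 0.2 * 0.8 = 0.16
  Item 2: 0.5 * 0.5 = 0.25
  Item 3: 0.67 * 0.33 = 0.2211
  Item 4: 0.43 * 0.57 = 0.2451
  Item 5: 0.67 * 0.33 = 0.2211
  Item 6: 0.72 * 0.28 = 0.2016
  Item 7: 0.72 * 0.28 = 0.2016
  Item 8: 0.35 * 0.65 = 0.2275
  Item 9: 0.66 * 0.34 = 0.2244
  Item 10: 0.55 * 0.45 = 0.2475
Sum(p_i * q_i) = 0.16 + 0.25 + 0.2211 + 0.2451 + 0.2211 + 0.2016 + 0.2016 + 0.2275 + 0.2244 + 0.2475 = 2.1999
KR-20 = (k/(k-1)) * (1 - Sum(p_i*q_i) / Var_total)
= (10/9) * (1 - 2.1999/5.44)
= 1.1111 * 0.5956
KR-20 = 0.6618

0.6618


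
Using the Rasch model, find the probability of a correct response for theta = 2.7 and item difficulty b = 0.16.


theta - b = 2.7 - 0.16 = 2.54
exp(-(theta - b)) = exp(-2.54) = 0.0789
P = 1 / (1 + 0.0789)
P = 0.9269

0.9269


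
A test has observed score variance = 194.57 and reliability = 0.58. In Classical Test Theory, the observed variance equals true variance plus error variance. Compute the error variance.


var_true = rxx * var_obs = 0.58 * 194.57 = 112.8506
var_error = var_obs - var_true
var_error = 194.57 - 112.8506
var_error = 81.7194

81.7194


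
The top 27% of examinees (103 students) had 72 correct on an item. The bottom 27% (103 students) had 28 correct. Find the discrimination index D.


p_upper = 72/103 = 0.699
p_lower = 28/103 = 0.2718
D = 0.699 - 0.2718 = 0.4272

0.4272


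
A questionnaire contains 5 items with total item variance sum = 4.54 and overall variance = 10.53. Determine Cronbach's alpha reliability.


alpha = (k/(k-1)) * (1 - sum(si^2)/s_total^2)
= (5/4) * (1 - 4.54/10.53)
alpha = 0.7111

0.7111


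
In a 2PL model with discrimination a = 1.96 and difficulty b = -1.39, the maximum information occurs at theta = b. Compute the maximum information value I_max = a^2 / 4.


For 2PL, max info at theta = b = -1.39
I_max = a^2 / 4 = 1.96^2 / 4
= 3.8416 / 4
I_max = 0.9604

0.9604


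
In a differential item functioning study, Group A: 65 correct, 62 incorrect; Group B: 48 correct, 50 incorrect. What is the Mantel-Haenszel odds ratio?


Odds_A = 65/62 = 1.0484
Odds_B = 48/50 = 0.96
OR = Odds_A / Odds_B = 1.0484 / 0.96
Exactly, OR = (65 * 50) / (62 * 48) = 3250 / 2976
OR = 1.0921

1.0921


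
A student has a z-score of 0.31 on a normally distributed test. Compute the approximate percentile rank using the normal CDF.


CDF(z) = 0.5 * (1 + erf(z/sqrt(2)))
erf(0.2192) = 0.2434
CDF = 0.6217
Percentile rank = 0.6217 * 100 = 62.17

62.17


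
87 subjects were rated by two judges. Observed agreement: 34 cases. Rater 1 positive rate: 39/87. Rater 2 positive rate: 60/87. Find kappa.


P_o = 34/87 = 0.390805
P_e = (39*60 + 48*27) / 7569 = 0.48038
kappa = (P_o - P_e) / (1 - P_e)
kappa = (0.390805 - 0.48038) / (1 - 0.48038)
kappa = -0.1724

-0.1724


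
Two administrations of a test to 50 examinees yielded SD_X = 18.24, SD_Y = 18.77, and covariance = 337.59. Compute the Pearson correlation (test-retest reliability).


r = cov(X,Y) / (SD_X * SD_Y)
r = 337.59 / (18.24 * 18.77)
r = 337.59 / 342.3648
r = 0.9861

0.9861


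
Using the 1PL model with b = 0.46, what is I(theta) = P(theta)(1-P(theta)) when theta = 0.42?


P = 1/(1+exp(-(0.42-0.46))) = 0.49
I = P*(1-P) = 0.49 * 0.51
I = 0.2499

0.2499


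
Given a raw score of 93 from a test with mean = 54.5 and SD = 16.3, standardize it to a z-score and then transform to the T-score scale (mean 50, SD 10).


z = (X - mean) / SD = (93 - 54.5) / 16.3
z = 38.5 / 16.3
z = 2.362
T-score = T = 50 + 10z
Carry z at full precision (z = 38.5 / 16.3) into the conversion:
T-score = 50 + 10 * (38.5 / 16.3) = 50 + 385 / 16.3
T-score = 50 + 23.6196
T-score = 73.6196

73.6196


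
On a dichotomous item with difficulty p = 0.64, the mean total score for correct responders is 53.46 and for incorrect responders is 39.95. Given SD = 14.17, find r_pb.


q = 1 - p = 0.36
rpb = ((M1 - M0) / SD) * sqrt(p * q)
rpb = ((53.46 - 39.95) / 14.17) * sqrt(0.64 * 0.36)
rpb = 0.4576

0.4576


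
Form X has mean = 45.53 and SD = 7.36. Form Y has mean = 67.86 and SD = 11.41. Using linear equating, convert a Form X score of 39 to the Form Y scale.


slope = SD_Y / SD_X = 11.41 / 7.36 ~ 1.5503
intercept = mean_Y - slope * mean_X = 67.86 - (11.41 / 7.36) * 45.53 ~ -2.7239
Y = slope * X + intercept. To avoid rounding drift from the rounded slope/intercept, evaluate the equivalent form Y = mean_Y + SD_Y * (X - mean_X) / SD_X at full precision:
Y = 67.86 + 11.41 * (39 - 45.53) / 7.36
Y = 67.86 - 11.41 * 6.53 / 7.36
Y = 67.86 - 74.5073 / 7.36
Y = 67.86 - 10.1233
Y = 57.7367

57.7367


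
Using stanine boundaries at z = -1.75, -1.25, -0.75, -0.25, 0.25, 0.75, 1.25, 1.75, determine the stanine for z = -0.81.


Stanine boundaries: [-1.75, -1.25, -0.75, -0.25, 0.25, 0.75, 1.25, 1.75]
z = -0.81
Check each boundary:
  z >= -1.75 -> could be stanine 2
  z >= -1.25 -> could be stanine 3
  z < -0.75
  z < -0.25
  z < 0.25
  z < 0.75
  z < 1.25
  z < 1.75
Highest qualifying boundary gives stanine = 3

3


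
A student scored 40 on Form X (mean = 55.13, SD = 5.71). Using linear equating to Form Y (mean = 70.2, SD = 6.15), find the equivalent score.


slope = SD_Y / SD_X = 6.15 / 5.71 ~ 1.0771
intercept = mean_Y - slope * mean_X = 70.2 - (6.15 / 5.71) * 55.13 ~ 10.8218
Y = slope * X + intercept. To avoid rounding drift from the rounded slope/intercept, evaluate the equivalent form Y = mean_Y + SD_Y * (X - mean_X) / SD_X at full precision:
Y = 70.2 + 6.15 * (40 - 55.13) / 5.71
Y = 70.2 - 6.15 * 15.13 / 5.71
Y = 70.2 - 93.0495 / 5.71
Y = 70.2 - 16.2959
Y = 53.9041

53.9041


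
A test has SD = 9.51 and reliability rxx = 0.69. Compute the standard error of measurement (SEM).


SEM = SD * sqrt(1 - rxx)
SEM = 9.51 * sqrt(1 - 0.69)
SEM = 9.51 * sqrt(0.31) = 9.51 * 0.556776
SEM = 5.2949

5.2949


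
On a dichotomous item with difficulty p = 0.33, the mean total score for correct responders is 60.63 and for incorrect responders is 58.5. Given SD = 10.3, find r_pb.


q = 1 - p = 0.67
rpb = ((M1 - M0) / SD) * sqrt(p * q)
rpb = ((60.63 - 58.5) / 10.3) * sqrt(0.33 * 0.67)
rpb = 0.0972

0.0972


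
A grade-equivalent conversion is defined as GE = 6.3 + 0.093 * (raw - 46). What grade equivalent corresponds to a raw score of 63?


raw - median = 63 - 46 = 17
slope * diff = 0.093 * 17 = 1.581
GE = 6.3 + 1.581
GE = 7.881

7.881


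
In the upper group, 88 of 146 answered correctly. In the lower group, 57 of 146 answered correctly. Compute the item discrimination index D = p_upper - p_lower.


p_upper = 88/146 = 0.6027
p_lower = 57/146 = 0.3904
D = 0.6027 - 0.3904 = 0.2123

0.2123


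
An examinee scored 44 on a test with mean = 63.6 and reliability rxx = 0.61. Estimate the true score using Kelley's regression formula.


T_est = rxx * X + (1 - rxx) * mean
T_est = 0.61 * 44 + 0.39 * 63.6
T_est = 26.84 + 24.804
T_est = 51.644

51.644


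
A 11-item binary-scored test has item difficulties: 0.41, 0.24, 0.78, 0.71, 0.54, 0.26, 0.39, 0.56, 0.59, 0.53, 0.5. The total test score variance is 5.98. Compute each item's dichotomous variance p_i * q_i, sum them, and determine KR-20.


For each item, compute p_i * q_i:
  Item 1: 0.41 * 0.59 = 0.2419
  Item 2: 0.24 * 0.76 = 0.1824
  Item 3: 0.78 * 0.22 = 0.1716
  Item 4: 0.71 * 0.29 = 0.2059
  Item 5: 0.54 * 0.46 = 0.2484
  Item 6: 0.26 * 0.74 = 0.1924
  Item 7: 0.39 * 0.61 = 0.2379
  Item 8: 0.56 * 0.44 = 0.2464
  Item 9: 0.59 * 0.41 = 0.2419
  Item 10: 0.53 * 0.47 = 0.2491
  Item 11: 0.5 * 0.5 = 0.25
Sum(p_i * q_i) = 0.2419 + 0.1824 + 0.1716 + 0.2059 + 0.2484 + 0.1924 + 0.2379 + 0.2464 + 0.2419 + 0.2491 + 0.25 = 2.4679
KR-20 = (k/(k-1)) * (1 - Sum(p_i*q_i) / Var_total)
= (11/10) * (1 - 2.4679/5.98)
= 1.1 * 0.5873
KR-20 = 0.646

0.646


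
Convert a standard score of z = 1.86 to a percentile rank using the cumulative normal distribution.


CDF(z) = 0.5 * (1 + erf(z/sqrt(2)))
erf(1.3152) = 0.9371
CDF = 0.9686
Percentile rank = 0.9686 * 100 = 96.86

96.86


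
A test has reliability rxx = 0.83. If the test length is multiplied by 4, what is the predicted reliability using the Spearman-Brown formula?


r_new = (n * rxx) / (1 + (n-1) * rxx)
r_new = (4 * 0.83) / (1 + 3 * 0.83)
r_new = 3.32 / 3.49
r_new = 0.9513

0.9513


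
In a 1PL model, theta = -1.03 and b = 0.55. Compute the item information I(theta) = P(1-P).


P = 1/(1+exp(-(-1.03-0.55))) = 0.1708
I = P*(1-P) = 0.1708 * 0.8292
I = 0.1416

0.1416


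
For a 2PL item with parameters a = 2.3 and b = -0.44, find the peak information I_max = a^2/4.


For 2PL, max info at theta = b = -0.44
I_max = a^2 / 4 = 2.3^2 / 4
= 5.29 / 4
I_max = 1.3225

1.3225


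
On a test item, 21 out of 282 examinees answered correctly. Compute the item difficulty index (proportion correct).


Item difficulty p = number correct / total examinees
p = 21 / 282
p = 0.0745

0.0745


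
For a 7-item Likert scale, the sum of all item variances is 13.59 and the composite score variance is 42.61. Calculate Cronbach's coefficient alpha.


alpha = (k/(k-1)) * (1 - sum(si^2)/s_total^2)
= (7/6) * (1 - 13.59/42.61)
alpha = 0.7946

0.7946


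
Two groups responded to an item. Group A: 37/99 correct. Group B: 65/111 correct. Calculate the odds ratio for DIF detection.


Odds_A = 37/62 = 0.5968
Odds_B = 65/46 = 1.413
OR = Odds_A / Odds_B = 0.5968 / 1.413
Exactly, OR = (37 * 46) / (62 * 65) = 1702 / 4030
OR = 0.4223

0.4223


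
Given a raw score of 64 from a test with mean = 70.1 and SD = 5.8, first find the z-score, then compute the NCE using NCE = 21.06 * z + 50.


z = (X - mean) / SD = (64 - 70.1) / 5.8
z = -6.1 / 5.8
z = -1.0517
NCE = NCE = 21.06z + 50
Carry z at full precision (z = -6.1 / 5.8) into the conversion:
NCE = 21.06 * (-6.1 / 5.8) + 50 = -128.466 / 5.8 + 50
NCE = -22.1493 + 50
NCE = 27.8507

27.8507


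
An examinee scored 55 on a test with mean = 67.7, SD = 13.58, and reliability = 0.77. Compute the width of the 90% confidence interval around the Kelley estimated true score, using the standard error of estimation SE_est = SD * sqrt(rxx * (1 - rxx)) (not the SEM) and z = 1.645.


True score estimate = 0.77*55 + 0.23*67.7 = 57.921
SE_est = SD * sqrt(rxx * (1 - rxx)) = 13.58 * sqrt(0.77 * 0.23) = 13.58 * sqrt(0.1771) = 5.714905
CI = T_est +/- z * SE_est, so width = 2 * z * SE_est = 2 * 1.645 * 5.714905
Width = 18.802

18.802


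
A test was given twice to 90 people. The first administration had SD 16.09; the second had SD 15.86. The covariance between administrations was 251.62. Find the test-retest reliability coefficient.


r = cov(X,Y) / (SD_X * SD_Y)
r = 251.62 / (16.09 * 15.86)
r = 251.62 / 255.1874
r = 0.986

0.986


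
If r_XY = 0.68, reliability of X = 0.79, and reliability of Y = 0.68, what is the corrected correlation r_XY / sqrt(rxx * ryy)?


r_corrected = rxy / sqrt(rxx * ryy)
= 0.68 / sqrt(0.79 * 0.68)
= 0.68 / sqrt(0.5372)
= 0.68 / 0.732939
r_corrected = 0.9278

0.9278


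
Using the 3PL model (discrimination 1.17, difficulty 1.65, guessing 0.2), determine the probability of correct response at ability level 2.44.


logit = 1.17*(2.44 - 1.65) = 0.9243
P* = 1/(1 + exp(-0.9243)) = 0.7159
P = 0.2 + (1 - 0.2) * 0.7159
P = 0.7727

0.7727


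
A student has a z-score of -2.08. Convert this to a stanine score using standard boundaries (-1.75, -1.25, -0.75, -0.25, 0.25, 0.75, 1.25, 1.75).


Stanine boundaries: [-1.75, -1.25, -0.75, -0.25, 0.25, 0.75, 1.25, 1.75]
z = -2.08
Check each boundary:
  z < -1.75
  z < -1.25
  z < -0.75
  z < -0.25
  z < 0.25
  z < 0.75
  z < 1.25
  z < 1.75
Highest qualifying boundary gives stanine = 1

1


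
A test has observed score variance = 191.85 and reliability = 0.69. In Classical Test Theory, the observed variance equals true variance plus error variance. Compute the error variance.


var_true = rxx * var_obs = 0.69 * 191.85 = 132.3765
var_error = var_obs - var_true
var_error = 191.85 - 132.3765
var_error = 59.4735

59.4735


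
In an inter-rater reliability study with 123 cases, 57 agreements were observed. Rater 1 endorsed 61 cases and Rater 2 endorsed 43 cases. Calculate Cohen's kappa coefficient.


P_o = 57/123 = 0.463415
P_e = (61*43 + 62*80) / 15129 = 0.501223
kappa = (P_o - P_e) / (1 - P_e)
kappa = (0.463415 - 0.501223) / (1 - 0.501223)
kappa = -0.0758

-0.0758


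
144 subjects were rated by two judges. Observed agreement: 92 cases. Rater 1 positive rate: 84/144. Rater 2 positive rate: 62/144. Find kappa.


P_o = 92/144 = 0.638889
P_e = (84*62 + 60*82) / 20736 = 0.488426
kappa = (P_o - P_e) / (1 - P_e)
kappa = (0.638889 - 0.488426) / (1 - 0.488426)
kappa = 0.2941

0.2941


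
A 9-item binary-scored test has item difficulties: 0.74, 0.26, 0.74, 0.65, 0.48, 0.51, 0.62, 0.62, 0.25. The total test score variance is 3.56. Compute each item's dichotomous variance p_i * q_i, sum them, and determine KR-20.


For each item, compute p_i * q_i:
  Item 1: 0.74 * 0.26 = 0.1924
  Item 2: 0.26 * 0.74 = 0.1924
  Item 3: 0.74 * 0.26 = 0.1924
  Item 4: 0.65 * 0.35 = 0.2275
  Item 5: 0.48 * 0.52 = 0.2496
  Item 6: 0.51 * 0.49 = 0.2499
  Item 7: 0.62 * 0.38 = 0.2356
  Item 8: 0.62 * 0.38 = 0.2356
  Item 9: 0.25 * 0.75 = 0.1875
Sum(p_i * q_i) = 0.1924 + 0.1924 + 0.1924 + 0.2275 + 0.2496 + 0.2499 + 0.2356 + 0.2356 + 0.1875 = 1.9629
KR-20 = (k/(k-1)) * (1 - Sum(p_i*q_i) / Var_total)
= (9/8) * (1 - 1.9629/3.56)
= 1.125 * 0.4486
KR-20 = 0.5047

0.5047
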